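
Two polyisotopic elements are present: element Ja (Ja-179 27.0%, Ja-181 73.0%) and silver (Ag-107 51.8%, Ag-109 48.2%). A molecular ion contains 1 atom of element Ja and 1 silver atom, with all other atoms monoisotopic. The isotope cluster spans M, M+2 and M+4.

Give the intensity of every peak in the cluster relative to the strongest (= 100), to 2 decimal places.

27.52 : 100.00 : 69.23

Element Ja pattern (n=1): 0.2700 : 0.7300
Silver pattern (n=1): 0.5180 : 0.4820
Convolve the two distributions (both contribute in 2-u steps):
  M: 0.2700×0.5180 = 0.139860
  M+2: 0.2700×0.4820 + 0.7300×0.5180 = 0.508280
  M+4: 0.7300×0.4820 = 0.351860
Scale to base peak (0.508280) = 100: 27.52 : 100.00 : 69.23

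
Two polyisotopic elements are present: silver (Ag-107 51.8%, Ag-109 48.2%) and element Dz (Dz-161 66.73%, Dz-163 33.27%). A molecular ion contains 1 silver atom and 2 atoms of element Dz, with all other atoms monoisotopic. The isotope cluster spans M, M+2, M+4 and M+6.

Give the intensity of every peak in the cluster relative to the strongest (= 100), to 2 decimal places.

51.88 : 100.00 : 61.03 : 12.00

Silver pattern (n=1): 0.5180 : 0.4820
Element Dz pattern (n=2): 0.44528929 : 0.44402142 : 0.11068929
Convolve the two distributions (both contribute in 2-u steps):
  M: 0.5180×0.44528929 = 0.230660
  M+2: 0.5180×0.44402142 + 0.4820×0.44528929 = 0.444633
  M+4: 0.5180×0.11068929 + 0.4820×0.44402142 = 0.271355
  M+6: 0.4820×0.11068929 = 0.053352
Scale to base peak (0.444633) = 100: 51.88 : 100.00 : 61.03 : 12.00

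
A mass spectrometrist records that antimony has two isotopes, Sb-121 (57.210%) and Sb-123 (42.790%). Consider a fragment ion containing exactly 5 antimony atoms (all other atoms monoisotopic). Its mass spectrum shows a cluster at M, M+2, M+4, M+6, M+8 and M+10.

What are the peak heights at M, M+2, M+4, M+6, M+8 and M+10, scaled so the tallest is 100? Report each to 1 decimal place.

The 5 Sb atoms are independent, so intensities follow the terms of (0.57210 + 0.42790)^5.
P(M) = 0.57210^5 = 0.061286
P(M+2) = 5 × 0.57210^4 × 0.42790^1 = 0.229192
P(M+4) = 10 × 0.57210^3 × 0.42790^2 = 0.342847
P(M+6) = 10 × 0.57210^2 × 0.42790^3 = 0.256431
P(M+8) = 5 × 0.57210^1 × 0.42790^4 = 0.095898
P(M+10) = 0.42790^5 = 0.014345
The M+4 peak is largest (0.342847); scaling to 100 gives 17.9 : 66.8 : 100.0 : 74.8 : 28.0 : 4.2.

17.9 : 66.8 : 100.0 : 74.8 : 28.0 : 4.2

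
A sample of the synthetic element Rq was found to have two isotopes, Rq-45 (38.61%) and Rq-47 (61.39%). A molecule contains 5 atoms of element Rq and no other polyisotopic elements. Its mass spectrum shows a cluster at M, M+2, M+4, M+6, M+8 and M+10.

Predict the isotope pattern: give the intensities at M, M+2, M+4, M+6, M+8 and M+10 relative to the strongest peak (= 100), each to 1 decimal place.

2.5 : 19.8 : 62.9 : 100.0 : 79.5 : 25.3

The 5 Rq atoms are independent, so intensities follow the terms of (0.3861 + 0.6139)^5.
P(M) = 0.3861^5 = 0.008580
P(M+2) = 5 × 0.3861^4 × 0.6139^1 = 0.068213
P(M+4) = 10 × 0.3861^3 × 0.6139^2 = 0.216918
P(M+6) = 10 × 0.3861^2 × 0.6139^3 = 0.344899
P(M+8) = 5 × 0.3861^1 × 0.6139^4 = 0.274196
P(M+10) = 0.6139^5 = 0.087194
The M+6 peak is largest (0.344899); scaling to 100 gives 2.5 : 19.8 : 62.9 : 100.0 : 79.5 : 25.3.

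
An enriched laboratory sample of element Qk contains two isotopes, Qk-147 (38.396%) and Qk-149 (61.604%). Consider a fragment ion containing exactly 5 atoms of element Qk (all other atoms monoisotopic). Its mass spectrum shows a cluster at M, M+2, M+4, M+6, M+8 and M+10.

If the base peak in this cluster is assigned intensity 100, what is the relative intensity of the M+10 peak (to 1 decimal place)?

25.7

Term probabilities: M 0.0083, M+2 0.0669, M+4 0.2148, M+6 0.3447, M+8 0.2765, M+10 0.0887. Base peak = M+6.
P(M+6) = C(5,3) × 0.38396^2 × 0.61604^3 = 10 × 0.14742528 × 0.23379043 = 0.344666 (base)
P(M+10) = C(5,5) × 0.38396^0 × 0.61604^5 = 1 × 1.0000 × 0.0887247 = 0.088725
Relative intensity = 0.088725 / 0.344666 × 100 = 25.7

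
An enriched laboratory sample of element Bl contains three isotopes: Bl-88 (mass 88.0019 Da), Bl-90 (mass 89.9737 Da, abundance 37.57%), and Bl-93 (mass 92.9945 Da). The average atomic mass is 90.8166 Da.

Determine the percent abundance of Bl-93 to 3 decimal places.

Let x and y be the fractions of Bl-88 and Bl-93. Then x + y = 1 − 0.3757 = 0.6243 and 88.0019x + 92.9945y = 90.8166 − 0.3757×89.9737 = 57.01348091.
Substituting: 88.0019x + 92.9945(0.6243 − x) = 57.01348091
(88.0019 − 92.9945)x = -1.04298544  ⇒  x = 0.20891, y = 0.41539
Bl-88: 20.891%, Bl-93: 41.539%.

41.539%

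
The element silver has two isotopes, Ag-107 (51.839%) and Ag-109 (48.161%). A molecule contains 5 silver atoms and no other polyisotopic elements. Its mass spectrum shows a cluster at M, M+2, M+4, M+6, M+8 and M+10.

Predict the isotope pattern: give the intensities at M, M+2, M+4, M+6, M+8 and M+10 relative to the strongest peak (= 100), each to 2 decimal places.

11.59 : 53.82 : 100.00 : 92.90 : 43.16 : 8.02

Each Ag atom is independently Ag-107 (p = 0.51839) or Ag-109 (q = 0.48161); the cluster is the binomial expansion (p + q)^5.
P(M) = 0.51839^5 = 0.037435
P(M+2) = 5 × 0.51839^4 × 0.48161^1 = 0.173897
P(M+4) = 10 × 0.51839^3 × 0.48161^2 = 0.323118
P(M+6) = 10 × 0.51839^2 × 0.48161^3 = 0.300192
P(M+8) = 5 × 0.51839^1 × 0.48161^4 = 0.139447
P(M+10) = 0.48161^5 = 0.025911
The M+4 peak is largest (0.323118); scaling to 100 gives 11.59 : 53.82 : 100.00 : 92.90 : 43.16 : 8.02.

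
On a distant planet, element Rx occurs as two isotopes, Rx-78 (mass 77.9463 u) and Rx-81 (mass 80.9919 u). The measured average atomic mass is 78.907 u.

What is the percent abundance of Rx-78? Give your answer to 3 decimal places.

68.456%

Writing the weighted mean with unknown fraction x of Rx-78:
77.9463·x + 80.9919·(1 − x) = 78.907
(77.9463 − 80.9919)·x = 78.907 − 80.9919
x = -2.0849 / -3.0456 = 0.68456 → 68.456% Rx-78, 31.544% Rx-81.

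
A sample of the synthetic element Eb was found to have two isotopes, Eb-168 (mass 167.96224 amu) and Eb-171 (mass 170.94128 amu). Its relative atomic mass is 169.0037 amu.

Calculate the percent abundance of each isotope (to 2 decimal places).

With x = fraction of Eb-168 (so Eb-171 is 1 − x):
167.96224·x + 170.94128·(1 − x) = 169.0037
(167.96224 − 170.94128)·x = 169.0037 − 170.94128
x = -1.93758 / -2.97904 = 0.65040 → 65.04% Eb-168, 34.96% Eb-171.

Eb-168: 65.04%, Eb-171: 34.96%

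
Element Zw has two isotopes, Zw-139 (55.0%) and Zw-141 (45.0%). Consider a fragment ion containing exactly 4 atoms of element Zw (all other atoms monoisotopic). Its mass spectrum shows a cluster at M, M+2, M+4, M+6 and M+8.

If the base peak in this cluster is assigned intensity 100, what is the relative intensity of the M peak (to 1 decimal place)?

(0.550 + 0.450)^4 gives M 0.0915, M+2 0.2995, M+4 0.3675, M+6 0.2005, M+8 0.0410; the largest is M+4.
P(M+4) = C(4,2) × 0.550^2 × 0.450^2 = 6 × 0.3025 × 0.2025 = 0.367538 (base)
P(M) = C(4,0) × 0.550^4 × 0.450^0 = 1 × 0.09150625 × 1.0000 = 0.091506
Relative intensity = 0.091506 / 0.367538 × 100 = 24.9

24.9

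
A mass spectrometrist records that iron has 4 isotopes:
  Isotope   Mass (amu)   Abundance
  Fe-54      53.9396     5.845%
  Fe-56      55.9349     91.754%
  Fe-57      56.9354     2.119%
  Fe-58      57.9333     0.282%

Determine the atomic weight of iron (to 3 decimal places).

55.845 amu

Average mass = Σ (abundance × isotope mass) = 0.05845 × 53.9396 + 0.91754 × 55.9349 + 0.02119 × 56.9354 + 0.00282 × 57.9333
= 3.15277 + 51.32251 + 1.20646 + 0.16337 = 55.84511 amu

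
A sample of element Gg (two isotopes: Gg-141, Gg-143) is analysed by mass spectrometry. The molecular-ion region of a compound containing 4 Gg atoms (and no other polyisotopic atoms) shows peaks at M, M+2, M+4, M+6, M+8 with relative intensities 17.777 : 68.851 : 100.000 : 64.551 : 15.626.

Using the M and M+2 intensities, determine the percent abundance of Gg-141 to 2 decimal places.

Write p for the Gg-141 fraction. I(M+2)/I(M) = [C(4,1)·p^3·(1−p)] / p^4 = 4·(1−p)/p = 68.851/17.777 = 3.8730
(1−p)/p = 3.8730/4 = 0.9683  ⇒  p = 1/(1 + 0.9683) = 0.5081
Gg-141: 50.81%, Gg-143: 49.19%.

50.81%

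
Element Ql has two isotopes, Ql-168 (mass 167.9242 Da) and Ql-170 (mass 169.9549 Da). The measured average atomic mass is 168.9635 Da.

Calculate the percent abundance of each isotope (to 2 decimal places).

Ql-168: 48.82%, Ql-170: 51.18%

With x = fraction of Ql-168 (so Ql-170 is 1 − x):
167.9242·x + 169.9549·(1 − x) = 168.9635
(167.9242 − 169.9549)·x = 168.9635 − 169.9549
x = -0.9914 / -2.0307 = 0.48821 → 48.82% Ql-168, 51.18% Ql-170.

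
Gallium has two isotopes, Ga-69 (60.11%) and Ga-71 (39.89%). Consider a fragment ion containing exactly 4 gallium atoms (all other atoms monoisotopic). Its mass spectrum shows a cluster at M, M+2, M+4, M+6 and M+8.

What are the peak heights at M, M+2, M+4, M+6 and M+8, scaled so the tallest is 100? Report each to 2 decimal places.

37.67 : 100.00 : 99.54 : 44.04 : 7.31

The 4 Ga atoms are independent, so intensities follow the terms of (0.6011 + 0.3989)^4.
P(M) = 0.6011^4 = 0.130553
P(M+2) = 4 × 0.6011^3 × 0.3989^1 = 0.346549
P(M+4) = 6 × 0.6011^2 × 0.3989^2 = 0.344963
P(M+6) = 4 × 0.6011^1 × 0.3989^3 = 0.152616
P(M+8) = 0.3989^4 = 0.025320
The M+2 peak is largest (0.346549); scaling to 100 gives 37.67 : 100.00 : 99.54 : 44.04 : 7.31.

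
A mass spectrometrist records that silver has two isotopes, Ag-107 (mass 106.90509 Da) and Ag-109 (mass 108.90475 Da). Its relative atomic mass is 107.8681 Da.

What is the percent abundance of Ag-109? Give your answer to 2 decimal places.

Let x be the fractional abundance of Ag-107; then Ag-109 has abundance 1 − x.
106.90509·x + 108.90475·(1 − x) = 107.8681
(106.90509 − 108.90475)·x = 107.8681 − 108.90475
x = -1.03665 / -1.99966 = 0.51841 → 51.84% Ag-107, 48.16% Ag-109.

48.16%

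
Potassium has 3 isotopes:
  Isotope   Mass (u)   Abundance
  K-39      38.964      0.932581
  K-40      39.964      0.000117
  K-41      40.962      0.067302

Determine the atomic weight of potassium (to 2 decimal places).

The abundance-weighted mean is 0.932581 × 38.964 + 0.000117 × 39.964 + 0.067302 × 40.962
= 36.3371 + 0.0047 + 2.7568 = 39.0986 u

39.10 u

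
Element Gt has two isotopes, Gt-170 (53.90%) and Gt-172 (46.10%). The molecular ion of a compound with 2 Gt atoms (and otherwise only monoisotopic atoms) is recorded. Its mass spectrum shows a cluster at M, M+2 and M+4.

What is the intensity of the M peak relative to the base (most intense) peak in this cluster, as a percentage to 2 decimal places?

58.46%

Binomial terms of (0.5390 + 0.4610)^2: M 0.2905, M+2 0.4970, M+4 0.2125 → M+2 is the base peak.
P(M+2) = C(2,1) × 0.5390^1 × 0.4610^1 = 2 × 0.5390 × 0.4610 = 0.496958 (base)
P(M) = C(2,0) × 0.5390^2 × 0.4610^0 = 1 × 0.290521 × 1.0000 = 0.290521
Relative intensity = 0.290521 / 0.496958 × 100 = 58.46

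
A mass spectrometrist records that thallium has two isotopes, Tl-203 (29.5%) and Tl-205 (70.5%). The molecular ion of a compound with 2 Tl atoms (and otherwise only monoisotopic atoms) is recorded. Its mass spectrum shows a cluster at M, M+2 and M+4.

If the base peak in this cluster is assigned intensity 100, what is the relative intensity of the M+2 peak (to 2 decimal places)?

(0.295 + 0.705)^2 gives M 0.0870, M+2 0.4160, M+4 0.4970; the largest is M+4.
P(M+4) = C(2,2) × 0.295^0 × 0.705^2 = 1 × 1.0000 × 0.497025 = 0.497025 (base)
P(M+2) = C(2,1) × 0.295^1 × 0.705^1 = 2 × 0.2950 × 0.7050 = 0.415950
Relative intensity = 0.415950 / 0.497025 × 100 = 83.69

83.69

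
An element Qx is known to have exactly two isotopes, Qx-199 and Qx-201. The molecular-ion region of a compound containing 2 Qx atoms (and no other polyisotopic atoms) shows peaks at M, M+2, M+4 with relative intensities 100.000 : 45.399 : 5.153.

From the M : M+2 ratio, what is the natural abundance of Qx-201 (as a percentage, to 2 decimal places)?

18.50%

If p is the fraction of Qx that is Qx-199, then I(M+2)/I(M) = [C(2,1)·p^1·(1−p)] / p^2 = 2·(1−p)/p = 45.399/100.000 = 0.4540
(1−p)/p = 0.4540/2 = 0.2270  ⇒  p = 1/(1 + 0.2270) = 0.8150
Qx-199: 81.50%, Qx-201: 18.50%.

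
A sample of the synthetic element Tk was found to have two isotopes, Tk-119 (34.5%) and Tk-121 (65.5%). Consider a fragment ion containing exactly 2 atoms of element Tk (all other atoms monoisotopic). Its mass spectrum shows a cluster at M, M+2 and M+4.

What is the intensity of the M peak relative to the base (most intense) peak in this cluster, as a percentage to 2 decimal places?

Binomial terms of (0.345 + 0.655)^2: M 0.1190, M+2 0.4519, M+4 0.4290 → M+2 is the base peak.
P(M+2) = C(2,1) × 0.345^1 × 0.655^1 = 2 × 0.3450 × 0.6550 = 0.451950 (base)
P(M) = C(2,0) × 0.345^2 × 0.655^0 = 1 × 0.119025 × 1.0000 = 0.119025
Relative intensity = 0.119025 / 0.451950 × 100 = 26.34

26.34%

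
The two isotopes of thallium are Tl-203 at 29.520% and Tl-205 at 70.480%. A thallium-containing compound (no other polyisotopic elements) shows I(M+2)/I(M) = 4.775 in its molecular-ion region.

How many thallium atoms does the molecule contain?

For n independent Tl atoms, I(M+2)/I(M) = n · (abundance Tl-205) / (abundance Tl-203) = n · 0.70480/0.29520.
n = 4.775 × 0.29520/0.70480 = 2.00 ≈ 2

2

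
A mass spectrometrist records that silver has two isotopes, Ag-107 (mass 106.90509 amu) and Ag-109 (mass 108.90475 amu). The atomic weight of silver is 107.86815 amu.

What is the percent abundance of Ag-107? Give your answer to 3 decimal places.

51.839%

Let x be the fractional abundance of Ag-107; then Ag-109 has abundance 1 − x.
106.90509·x + 108.90475·(1 − x) = 107.86815
(106.90509 − 108.90475)·x = 107.86815 − 108.90475
x = -1.03660 / -1.99966 = 0.51839 → 51.839% Ag-107, 48.161% Ag-109.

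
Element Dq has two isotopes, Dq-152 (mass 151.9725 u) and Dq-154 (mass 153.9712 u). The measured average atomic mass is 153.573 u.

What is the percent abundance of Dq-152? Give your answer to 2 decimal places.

19.92%

With x = fraction of Dq-152 (so Dq-154 is 1 − x):
151.9725·x + 153.9712·(1 − x) = 153.573
(151.9725 − 153.9712)·x = 153.573 − 153.9712
x = -0.3982 / -1.9987 = 0.19923 → 19.92% Dq-152, 80.08% Dq-154.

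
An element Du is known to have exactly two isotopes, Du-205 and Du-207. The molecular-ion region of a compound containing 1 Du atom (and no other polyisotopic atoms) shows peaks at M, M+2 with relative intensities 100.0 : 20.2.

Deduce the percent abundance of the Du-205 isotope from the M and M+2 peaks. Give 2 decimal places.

83.19%

Let p = fractional abundance of Du-205. I(M+2)/I(M) = [C(1,1)·p^0·(1−p)] / p^1 = 1·(1−p)/p = 20.2/100.0 = 0.2020
(1−p)/p = 0.2020/1 = 0.2020  ⇒  p = 1/(1 + 0.2020) = 0.8319
Du-205: 83.19%, Du-207: 16.81%.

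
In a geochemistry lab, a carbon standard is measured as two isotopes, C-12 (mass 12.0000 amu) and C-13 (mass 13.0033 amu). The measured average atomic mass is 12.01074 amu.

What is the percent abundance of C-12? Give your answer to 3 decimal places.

98.930%

Writing the weighted mean with unknown fraction x of C-12:
12.0000·x + 13.0033·(1 − x) = 12.01074
(12.0000 − 13.0033)·x = 12.01074 − 13.0033
x = -0.99256 / -1.0033 = 0.98930 → 98.930% C-12, 1.070% C-13.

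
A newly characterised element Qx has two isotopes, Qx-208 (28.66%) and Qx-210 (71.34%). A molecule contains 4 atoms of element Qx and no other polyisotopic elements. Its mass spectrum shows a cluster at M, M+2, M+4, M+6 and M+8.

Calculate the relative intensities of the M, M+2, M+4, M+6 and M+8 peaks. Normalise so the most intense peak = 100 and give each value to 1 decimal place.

The 4 Qx atoms are independent, so intensities follow the terms of (0.2866 + 0.7134)^4.
P(M) = 0.2866^4 = 0.006747
P(M+2) = 4 × 0.2866^3 × 0.7134^1 = 0.067177
P(M+4) = 6 × 0.2866^2 × 0.7134^2 = 0.250824
P(M+6) = 4 × 0.2866^1 × 0.7134^3 = 0.416232
P(M+8) = 0.7134^4 = 0.259019
The M+6 peak is largest (0.416232); scaling to 100 gives 1.6 : 16.1 : 60.3 : 100.0 : 62.2.

1.6 : 16.1 : 60.3 : 100.0 : 62.2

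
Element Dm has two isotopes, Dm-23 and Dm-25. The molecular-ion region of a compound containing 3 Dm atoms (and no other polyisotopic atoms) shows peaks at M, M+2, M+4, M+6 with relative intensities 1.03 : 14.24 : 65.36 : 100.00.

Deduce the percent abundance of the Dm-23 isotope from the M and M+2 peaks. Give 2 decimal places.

17.83%

Write p for the Dm-23 fraction. I(M+2)/I(M) = [C(3,1)·p^2·(1−p)] / p^3 = 3·(1−p)/p = 14.24/1.03 = 13.8252
(1−p)/p = 13.8252/3 = 4.6084  ⇒  p = 1/(1 + 4.6084) = 0.1783
Dm-23: 17.83%, Dm-25: 82.17%.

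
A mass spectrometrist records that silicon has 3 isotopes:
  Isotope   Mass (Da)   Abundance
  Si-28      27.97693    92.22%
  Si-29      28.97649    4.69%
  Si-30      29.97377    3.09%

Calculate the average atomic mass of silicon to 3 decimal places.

28.086 Da

Average mass = Σ (abundance × isotope mass) = 0.9222 × 27.97693 + 0.0469 × 28.97649 + 0.0309 × 29.97377
= 25.800325 + 1.358997 + 0.926189 = 28.085511 Da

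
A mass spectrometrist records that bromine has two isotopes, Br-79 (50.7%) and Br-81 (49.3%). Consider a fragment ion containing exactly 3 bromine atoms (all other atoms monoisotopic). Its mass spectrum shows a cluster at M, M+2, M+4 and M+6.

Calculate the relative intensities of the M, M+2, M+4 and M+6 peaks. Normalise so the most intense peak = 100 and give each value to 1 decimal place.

Each Br atom is independently Br-79 (p = 0.507) or Br-81 (q = 0.493); the cluster is the binomial expansion (p + q)^3.
P(M) = 0.507^3 = 0.130324
P(M+2) = 3 × 0.507^2 × 0.493^1 = 0.380175
P(M+4) = 3 × 0.507^1 × 0.493^2 = 0.369678
P(M+6) = 0.493^3 = 0.119823
The M+2 peak is largest (0.380175); scaling to 100 gives 34.3 : 100.0 : 97.2 : 31.5.

34.3 : 100.0 : 97.2 : 31.5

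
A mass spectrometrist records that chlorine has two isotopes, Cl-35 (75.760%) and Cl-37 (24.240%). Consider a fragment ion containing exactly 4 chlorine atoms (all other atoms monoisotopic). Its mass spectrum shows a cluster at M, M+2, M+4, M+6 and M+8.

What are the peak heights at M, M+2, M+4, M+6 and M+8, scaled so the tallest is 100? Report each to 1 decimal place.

78.1 : 100.0 : 48.0 : 10.2 : 0.8

Each Cl atom is independently Cl-35 (p = 0.75760) or Cl-37 (q = 0.24240); the cluster is the binomial expansion (p + q)^4.
P(M) = 0.75760^4 = 0.329428
P(M+2) = 4 × 0.75760^3 × 0.24240^1 = 0.421612
P(M+4) = 6 × 0.75760^2 × 0.24240^2 = 0.202347
P(M+6) = 4 × 0.75760^1 × 0.24240^3 = 0.043162
P(M+8) = 0.24240^4 = 0.003452
The M+2 peak is largest (0.421612); scaling to 100 gives 78.1 : 100.0 : 48.0 : 10.2 : 0.8.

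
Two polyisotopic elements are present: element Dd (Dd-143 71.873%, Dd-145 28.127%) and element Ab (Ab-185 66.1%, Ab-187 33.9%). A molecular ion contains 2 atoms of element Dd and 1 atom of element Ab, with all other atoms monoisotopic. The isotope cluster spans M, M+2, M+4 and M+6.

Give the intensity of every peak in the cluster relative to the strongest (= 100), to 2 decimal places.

77.19 : 100.00 : 42.80 : 6.06

Element Dd pattern (n=2): 0.51657281 : 0.40431437 : 0.07911281
Element Ab pattern (n=1): 0.6610 : 0.3390
Convolve the two distributions (both contribute in 2-u steps):
  M: 0.51657281×0.6610 = 0.341455
  M+2: 0.51657281×0.3390 + 0.40431437×0.6610 = 0.442370
  M+4: 0.40431437×0.3390 + 0.07911281×0.6610 = 0.189356
  M+6: 0.07911281×0.3390 = 0.026819
Scale to base peak (0.442370) = 100: 77.19 : 100.00 : 42.80 : 6.06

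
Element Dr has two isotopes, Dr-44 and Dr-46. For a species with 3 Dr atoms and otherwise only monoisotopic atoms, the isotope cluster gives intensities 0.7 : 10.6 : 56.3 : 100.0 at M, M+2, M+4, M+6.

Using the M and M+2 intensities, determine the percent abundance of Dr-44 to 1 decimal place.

16.5%

If p is the fraction of Dr that is Dr-44, then I(M+2)/I(M) = [C(3,1)·p^2·(1−p)] / p^3 = 3·(1−p)/p = 10.6/0.7 = 15.1429
(1−p)/p = 15.1429/3 = 5.0476  ⇒  p = 1/(1 + 5.0476) = 0.1654
Dr-44: 16.5%, Dr-46: 83.5%.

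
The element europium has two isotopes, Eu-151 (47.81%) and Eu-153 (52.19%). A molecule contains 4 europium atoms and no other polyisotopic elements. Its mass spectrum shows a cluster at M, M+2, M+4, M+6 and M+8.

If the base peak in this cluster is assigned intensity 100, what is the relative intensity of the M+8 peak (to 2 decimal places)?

19.86

Term probabilities: M 0.0522, M+2 0.2281, M+4 0.3736, M+6 0.2719, M+8 0.0742. Base peak = M+4.
P(M+4) = C(4,2) × 0.4781^2 × 0.5219^2 = 6 × 0.22857961 × 0.27237961 = 0.373563 (base)
P(M+8) = C(4,4) × 0.4781^0 × 0.5219^4 = 1 × 1.0000 × 0.07419065 = 0.074191
Relative intensity = 0.074191 / 0.373563 × 100 = 19.86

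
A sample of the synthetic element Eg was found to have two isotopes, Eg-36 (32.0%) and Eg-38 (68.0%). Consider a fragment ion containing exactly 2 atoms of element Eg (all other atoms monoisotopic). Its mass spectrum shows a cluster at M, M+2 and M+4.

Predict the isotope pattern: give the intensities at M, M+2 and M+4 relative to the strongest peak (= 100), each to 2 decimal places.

Expanding (0.320 + 0.680)^2:
P(M) = 0.320^2 = 0.102400
P(M+2) = 2 × 0.320^1 × 0.680^1 = 0.435200
P(M+4) = 0.680^2 = 0.462400
The M+4 peak is largest (0.462400); scaling to 100 gives 22.15 : 94.12 : 100.00.

22.15 : 94.12 : 100.00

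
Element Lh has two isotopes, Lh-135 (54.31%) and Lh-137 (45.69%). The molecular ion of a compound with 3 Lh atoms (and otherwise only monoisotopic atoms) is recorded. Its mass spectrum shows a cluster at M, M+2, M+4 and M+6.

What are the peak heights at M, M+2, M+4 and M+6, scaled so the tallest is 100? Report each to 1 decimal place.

39.6 : 100.0 : 84.1 : 23.6

The 3 Lh atoms are independent, so intensities follow the terms of (0.5431 + 0.4569)^3.
P(M) = 0.5431^3 = 0.160191
P(M+2) = 3 × 0.5431^2 × 0.4569^1 = 0.404298
P(M+4) = 3 × 0.5431^1 × 0.4569^2 = 0.340129
P(M+6) = 0.4569^3 = 0.095381
The M+2 peak is largest (0.404298); scaling to 100 gives 39.6 : 100.0 : 84.1 : 23.6.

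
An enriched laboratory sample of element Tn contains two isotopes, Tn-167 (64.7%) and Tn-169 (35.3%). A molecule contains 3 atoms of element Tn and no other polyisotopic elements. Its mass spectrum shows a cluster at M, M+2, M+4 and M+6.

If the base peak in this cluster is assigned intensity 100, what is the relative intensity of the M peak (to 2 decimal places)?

Term probabilities: M 0.2708, M+2 0.4433, M+4 0.2419, M+6 0.0440. Base peak = M+2.
P(M+2) = C(3,1) × 0.647^2 × 0.353^1 = 3 × 0.418609 × 0.3530 = 0.443307 (base)
P(M) = C(3,0) × 0.647^3 × 0.353^0 = 1 × 0.27084002 × 1.0000 = 0.270840
Relative intensity = 0.270840 / 0.443307 × 100 = 61.10

61.10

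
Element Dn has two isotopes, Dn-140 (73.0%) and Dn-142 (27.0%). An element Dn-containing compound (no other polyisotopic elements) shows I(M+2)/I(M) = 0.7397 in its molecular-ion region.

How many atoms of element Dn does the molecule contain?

2

The M+2/M ratio from n Dn atoms is n · q/p = n · 0.270/0.730.
n = 0.7397 × 0.730/0.270 = 2.00 ≈ 2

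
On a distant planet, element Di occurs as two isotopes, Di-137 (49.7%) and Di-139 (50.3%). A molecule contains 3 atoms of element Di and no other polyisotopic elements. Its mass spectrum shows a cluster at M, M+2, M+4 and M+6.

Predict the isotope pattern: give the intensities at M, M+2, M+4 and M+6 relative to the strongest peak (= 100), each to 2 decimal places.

Each Di atom is independently Di-137 (p = 0.497) or Di-139 (q = 0.503); the cluster is the binomial expansion (p + q)^3.
P(M) = 0.497^3 = 0.122763
P(M+2) = 3 × 0.497^2 × 0.503^1 = 0.372737
P(M+4) = 3 × 0.497^1 × 0.503^2 = 0.377236
P(M+6) = 0.503^3 = 0.127264
The M+4 peak is largest (0.377236); scaling to 100 gives 32.54 : 98.81 : 100.00 : 33.74.

32.54 : 98.81 : 100.00 : 33.74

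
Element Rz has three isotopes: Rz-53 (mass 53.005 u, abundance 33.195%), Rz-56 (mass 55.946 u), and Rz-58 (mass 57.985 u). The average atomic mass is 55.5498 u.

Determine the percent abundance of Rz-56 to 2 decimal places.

The remaining 66.805% is split between Rz-56 (fraction x) and Rz-58 (fraction 0.66805 − x).
Substituting: 55.946x + 57.985(0.66805 − x) = 37.95479025
(55.946 − 57.985)x = -0.782089  ⇒  x = 0.38356, y = 0.28449
Rz-56: 38.36%, Rz-58: 28.45%.

38.36%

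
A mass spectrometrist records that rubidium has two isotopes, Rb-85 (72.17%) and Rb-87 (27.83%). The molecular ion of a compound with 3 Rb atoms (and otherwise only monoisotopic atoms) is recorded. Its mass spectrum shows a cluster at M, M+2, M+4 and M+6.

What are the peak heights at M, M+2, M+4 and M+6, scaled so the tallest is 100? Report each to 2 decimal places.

The 3 Rb atoms are independent, so intensities follow the terms of (0.7217 + 0.2783)^3.
P(M) = 0.7217^3 = 0.375898
P(M+2) = 3 × 0.7217^2 × 0.2783^1 = 0.434858
P(M+4) = 3 × 0.7217^1 × 0.2783^2 = 0.167689
P(M+6) = 0.2783^3 = 0.021555
The M+2 peak is largest (0.434858); scaling to 100 gives 86.44 : 100.00 : 38.56 : 4.96.

86.44 : 100.00 : 38.56 : 4.96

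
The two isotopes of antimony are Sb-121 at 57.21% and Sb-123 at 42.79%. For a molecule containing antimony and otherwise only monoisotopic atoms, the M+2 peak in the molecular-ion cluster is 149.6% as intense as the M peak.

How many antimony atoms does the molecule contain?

2

With n Sb atoms, P(M+2)/P(M) = C(n,1)·p^(n−1)q / p^n = n·q/p = n · 0.4279/0.5721.
n = 1.496 × 0.5721/0.4279 = 2.00 ≈ 2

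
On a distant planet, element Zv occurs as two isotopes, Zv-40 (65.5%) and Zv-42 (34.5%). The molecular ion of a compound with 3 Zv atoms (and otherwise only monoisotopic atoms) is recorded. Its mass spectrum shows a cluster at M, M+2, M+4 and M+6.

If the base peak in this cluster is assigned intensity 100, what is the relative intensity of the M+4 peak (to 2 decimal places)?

Term probabilities: M 0.2810, M+2 0.4440, M+4 0.2339, M+6 0.0411. Base peak = M+2.
P(M+2) = C(3,1) × 0.655^2 × 0.345^1 = 3 × 0.429025 × 0.3450 = 0.444041 (base)
P(M+4) = C(3,2) × 0.655^1 × 0.345^2 = 3 × 0.6550 × 0.119025 = 0.233884
Relative intensity = 0.233884 / 0.444041 × 100 = 52.67

52.67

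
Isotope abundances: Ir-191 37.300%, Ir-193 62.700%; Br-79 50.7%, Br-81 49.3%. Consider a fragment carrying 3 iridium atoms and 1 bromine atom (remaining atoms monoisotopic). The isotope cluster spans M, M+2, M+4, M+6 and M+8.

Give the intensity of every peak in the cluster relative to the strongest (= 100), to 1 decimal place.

7.5 : 45.0 : 100.0 : 97.1 : 34.5

Iridium pattern (n=3): 0.05189512 : 0.26170165 : 0.43991135 : 0.24649188
Bromine pattern (n=1): 0.5070 : 0.4930
Convolve the two distributions (both contribute in 2-u steps):
  M: 0.05189512×0.5070 = 0.026311
  M+2: 0.05189512×0.4930 + 0.26170165×0.5070 = 0.158267
  M+4: 0.26170165×0.4930 + 0.43991135×0.5070 = 0.352054
  M+6: 0.43991135×0.4930 + 0.24649188×0.5070 = 0.341848
  M+8: 0.24649188×0.4930 = 0.121520
Scale to base peak (0.352054) = 100: 7.5 : 45.0 : 100.0 : 97.1 : 34.5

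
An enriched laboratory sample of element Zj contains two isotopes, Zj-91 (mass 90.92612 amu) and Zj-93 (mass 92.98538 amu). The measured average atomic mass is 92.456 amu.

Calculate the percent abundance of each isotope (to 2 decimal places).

Zj-91: 25.71%, Zj-93: 74.29%

With x = fraction of Zj-91 (so Zj-93 is 1 − x):
90.92612·x + 92.98538·(1 − x) = 92.456
(90.92612 − 92.98538)·x = 92.456 − 92.98538
x = -0.52938 / -2.05926 = 0.25707 → 25.71% Zj-91, 74.29% Zj-93.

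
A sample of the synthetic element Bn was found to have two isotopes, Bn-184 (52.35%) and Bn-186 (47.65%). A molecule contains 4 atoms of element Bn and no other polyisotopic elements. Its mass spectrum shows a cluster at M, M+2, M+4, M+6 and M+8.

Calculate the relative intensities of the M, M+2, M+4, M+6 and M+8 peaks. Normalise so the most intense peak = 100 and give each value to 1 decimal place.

Expanding (0.5235 + 0.4765)^4:
P(M) = 0.5235^4 = 0.075105
P(M+2) = 4 × 0.5235^3 × 0.4765^1 = 0.273447
P(M+4) = 6 × 0.5235^2 × 0.4765^2 = 0.373345
P(M+6) = 4 × 0.5235^1 × 0.4765^3 = 0.226551
P(M+8) = 0.4765^4 = 0.051553
The M+4 peak is largest (0.373345); scaling to 100 gives 20.1 : 73.2 : 100.0 : 60.7 : 13.8.

20.1 : 73.2 : 100.0 : 60.7 : 13.8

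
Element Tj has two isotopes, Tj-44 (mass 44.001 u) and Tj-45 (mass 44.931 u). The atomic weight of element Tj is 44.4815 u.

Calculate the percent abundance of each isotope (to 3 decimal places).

Let x be the fractional abundance of Tj-44; then Tj-45 has abundance 1 − x.
44.001·x + 44.931·(1 − x) = 44.4815
(44.001 − 44.931)·x = 44.4815 − 44.931
x = -0.4495 / -0.930 = 0.48333 → 48.333% Tj-44, 51.667% Tj-45.

Tj-44: 48.333%, Tj-45: 51.667%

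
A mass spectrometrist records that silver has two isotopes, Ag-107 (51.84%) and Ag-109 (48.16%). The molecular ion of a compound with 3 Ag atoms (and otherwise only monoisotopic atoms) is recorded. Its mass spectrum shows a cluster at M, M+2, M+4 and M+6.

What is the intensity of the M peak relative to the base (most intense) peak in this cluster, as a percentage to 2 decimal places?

35.88%

Binomial terms of (0.5184 + 0.4816)^3: M 0.1393, M+2 0.3883, M+4 0.3607, M+6 0.1117 → M+2 is the base peak.
P(M+2) = C(3,1) × 0.5184^2 × 0.4816^1 = 3 × 0.26873856 × 0.4816 = 0.388273 (base)
P(M) = C(3,0) × 0.5184^3 × 0.4816^0 = 1 × 0.13931407 × 1.0000 = 0.139314
Relative intensity = 0.139314 / 0.388273 × 100 = 35.88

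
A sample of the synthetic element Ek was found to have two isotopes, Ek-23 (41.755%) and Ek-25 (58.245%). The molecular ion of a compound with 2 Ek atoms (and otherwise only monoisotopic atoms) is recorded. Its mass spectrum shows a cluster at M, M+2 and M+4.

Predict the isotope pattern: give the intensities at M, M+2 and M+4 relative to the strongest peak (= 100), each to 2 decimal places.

35.84 : 100.00 : 69.75

The 2 Ek atoms are independent, so intensities follow the terms of (0.41755 + 0.58245)^2.
P(M) = 0.41755^2 = 0.174348
P(M+2) = 2 × 0.41755^1 × 0.58245^1 = 0.486404
P(M+4) = 0.58245^2 = 0.339248
The M+2 peak is largest (0.486404); scaling to 100 gives 35.84 : 100.00 : 69.75.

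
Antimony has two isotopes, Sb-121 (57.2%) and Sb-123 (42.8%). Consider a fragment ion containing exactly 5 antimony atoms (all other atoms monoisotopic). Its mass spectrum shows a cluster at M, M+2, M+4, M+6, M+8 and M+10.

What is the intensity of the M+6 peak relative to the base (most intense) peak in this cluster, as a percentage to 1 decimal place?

74.8%

Binomial terms of (0.572 + 0.428)^5: M 0.0612, M+2 0.2291, M+4 0.3428, M+6 0.2565, M+8 0.0960, M+10 0.0144 → M+4 is the base peak.
P(M+4) = C(5,2) × 0.572^3 × 0.428^2 = 10 × 0.18714925 × 0.183184 = 0.342827 (base)
P(M+6) = C(5,3) × 0.572^2 × 0.428^3 = 10 × 0.327184 × 0.07840275 = 0.256521
Relative intensity = 0.256521 / 0.342827 × 100 = 74.8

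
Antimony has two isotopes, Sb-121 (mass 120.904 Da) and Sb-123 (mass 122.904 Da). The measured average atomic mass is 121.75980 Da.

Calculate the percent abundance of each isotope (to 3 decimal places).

Sb-121: 57.210%, Sb-123: 42.790%

Writing the weighted mean with unknown fraction x of Sb-121:
120.904·x + 122.904·(1 − x) = 121.75980
(120.904 − 122.904)·x = 121.75980 − 122.904
x = -1.14420 / -2.000 = 0.57210 → 57.210% Sb-121, 42.790% Sb-123.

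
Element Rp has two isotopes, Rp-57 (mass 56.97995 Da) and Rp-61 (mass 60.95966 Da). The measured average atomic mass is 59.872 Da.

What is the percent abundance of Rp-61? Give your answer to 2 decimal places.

Writing the weighted mean with unknown fraction x of Rp-57:
56.97995·x + 60.95966·(1 − x) = 59.872
(56.97995 − 60.95966)·x = 59.872 − 60.95966
x = -1.08766 / -3.97971 = 0.27330 → 27.33% Rp-57, 72.67% Rp-61.

72.67%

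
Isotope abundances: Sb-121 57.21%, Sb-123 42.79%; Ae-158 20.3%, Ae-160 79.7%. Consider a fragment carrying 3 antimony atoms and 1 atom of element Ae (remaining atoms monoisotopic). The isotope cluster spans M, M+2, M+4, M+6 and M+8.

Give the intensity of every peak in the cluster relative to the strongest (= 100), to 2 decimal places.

Antimony pattern (n=3): 0.18724742 : 0.42015297 : 0.3142518 : 0.07834781
Element Ae pattern (n=1): 0.2030 : 0.7970
Convolve the two distributions (both contribute in 2-u steps):
  M: 0.18724742×0.2030 = 0.038011
  M+2: 0.18724742×0.7970 + 0.42015297×0.2030 = 0.234527
  M+4: 0.42015297×0.7970 + 0.3142518×0.2030 = 0.398655
  M+6: 0.3142518×0.7970 + 0.07834781×0.2030 = 0.266363
  M+8: 0.07834781×0.7970 = 0.062443
Scale to base peak (0.398655) = 100: 9.53 : 58.83 : 100.00 : 66.82 : 15.66

9.53 : 58.83 : 100.00 : 66.82 : 15.66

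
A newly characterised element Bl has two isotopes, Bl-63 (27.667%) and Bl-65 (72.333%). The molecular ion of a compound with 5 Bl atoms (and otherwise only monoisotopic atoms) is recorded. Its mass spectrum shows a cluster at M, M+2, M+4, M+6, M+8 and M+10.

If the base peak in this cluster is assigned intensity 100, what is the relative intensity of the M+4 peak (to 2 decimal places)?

(0.27667 + 0.72333)^5 gives M 0.0016, M+2 0.0212, M+4 0.1108, M+6 0.2897, M+8 0.3787, M+10 0.1980; the largest is M+8.
P(M+8) = C(5,4) × 0.27667^1 × 0.72333^4 = 5 × 0.27667 × 0.27374482 = 0.378685 (base)
P(M+4) = C(5,2) × 0.27667^3 × 0.72333^2 = 10 × 0.02117806 × 0.52320629 = 0.110805
Relative intensity = 0.110805 / 0.378685 × 100 = 29.26

29.26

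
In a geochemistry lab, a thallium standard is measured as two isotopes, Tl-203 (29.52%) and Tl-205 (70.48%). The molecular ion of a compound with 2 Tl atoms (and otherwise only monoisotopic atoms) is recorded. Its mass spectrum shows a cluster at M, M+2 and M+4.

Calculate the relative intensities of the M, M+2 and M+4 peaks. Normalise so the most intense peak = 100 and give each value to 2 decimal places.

Each Tl atom is independently Tl-203 (p = 0.2952) or Tl-205 (q = 0.7048); the cluster is the binomial expansion (p + q)^2.
P(M) = 0.2952^2 = 0.087143
P(M+2) = 2 × 0.2952^1 × 0.7048^1 = 0.416114
P(M+4) = 0.7048^2 = 0.496743
The M+4 peak is largest (0.496743); scaling to 100 gives 17.54 : 83.77 : 100.00.

17.54 : 83.77 : 100.00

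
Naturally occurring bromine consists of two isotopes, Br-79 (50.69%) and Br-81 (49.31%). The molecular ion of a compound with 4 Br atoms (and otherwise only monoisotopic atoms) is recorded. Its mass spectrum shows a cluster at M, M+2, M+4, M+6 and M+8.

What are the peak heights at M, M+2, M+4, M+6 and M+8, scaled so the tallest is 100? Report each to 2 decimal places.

17.61 : 68.53 : 100.00 : 64.85 : 15.77

Each Br atom is independently Br-79 (p = 0.5069) or Br-81 (q = 0.4931); the cluster is the binomial expansion (p + q)^4.
P(M) = 0.5069^4 = 0.066022
P(M+2) = 4 × 0.5069^3 × 0.4931^1 = 0.256899
P(M+4) = 6 × 0.5069^2 × 0.4931^2 = 0.374857
P(M+6) = 4 × 0.5069^1 × 0.4931^3 = 0.243101
P(M+8) = 0.4931^4 = 0.059121
The M+4 peak is largest (0.374857); scaling to 100 gives 17.61 : 68.53 : 100.00 : 64.85 : 15.77.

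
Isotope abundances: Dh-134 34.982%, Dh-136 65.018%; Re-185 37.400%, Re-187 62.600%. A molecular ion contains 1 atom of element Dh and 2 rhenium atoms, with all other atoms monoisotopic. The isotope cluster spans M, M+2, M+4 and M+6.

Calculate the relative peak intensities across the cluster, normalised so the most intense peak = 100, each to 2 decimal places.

Element Dh pattern (n=1): 0.34982 : 0.65018
Rhenium pattern (n=2): 0.139876 : 0.468248 : 0.391876
Convolve the two distributions (both contribute in 2-u steps):
  M: 0.34982×0.139876 = 0.048931
  M+2: 0.34982×0.468248 + 0.65018×0.139876 = 0.254747
  M+4: 0.34982×0.391876 + 0.65018×0.468248 = 0.441532
  M+6: 0.65018×0.391876 = 0.254790
Scale to base peak (0.441532) = 100: 11.08 : 57.70 : 100.00 : 57.71

11.08 : 57.70 : 100.00 : 57.71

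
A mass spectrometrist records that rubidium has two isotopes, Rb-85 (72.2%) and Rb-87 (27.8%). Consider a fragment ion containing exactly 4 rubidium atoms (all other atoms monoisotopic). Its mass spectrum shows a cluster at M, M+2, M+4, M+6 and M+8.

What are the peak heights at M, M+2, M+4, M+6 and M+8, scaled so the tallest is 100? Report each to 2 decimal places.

64.93 : 100.00 : 57.76 : 14.83 : 1.43

The 4 Rb atoms are independent, so intensities follow the terms of (0.722 + 0.278)^4.
P(M) = 0.722^4 = 0.271737
P(M+2) = 4 × 0.722^3 × 0.278^1 = 0.418520
P(M+4) = 6 × 0.722^2 × 0.278^2 = 0.241721
P(M+6) = 4 × 0.722^1 × 0.278^3 = 0.062049
P(M+8) = 0.278^4 = 0.005973
The M+2 peak is largest (0.418520); scaling to 100 gives 64.93 : 100.00 : 57.76 : 14.83 : 1.43.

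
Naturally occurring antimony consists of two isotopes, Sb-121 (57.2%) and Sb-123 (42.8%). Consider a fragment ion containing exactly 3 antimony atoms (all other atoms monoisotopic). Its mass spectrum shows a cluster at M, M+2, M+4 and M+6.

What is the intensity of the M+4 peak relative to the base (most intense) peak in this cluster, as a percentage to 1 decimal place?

(0.572 + 0.428)^3 gives M 0.1871, M+2 0.4201, M+4 0.3143, M+6 0.0784; the largest is M+2.
P(M+2) = C(3,1) × 0.572^2 × 0.428^1 = 3 × 0.327184 × 0.4280 = 0.420104 (base)
P(M+4) = C(3,2) × 0.572^1 × 0.428^2 = 3 × 0.5720 × 0.183184 = 0.314344
Relative intensity = 0.314344 / 0.420104 × 100 = 74.8

74.8%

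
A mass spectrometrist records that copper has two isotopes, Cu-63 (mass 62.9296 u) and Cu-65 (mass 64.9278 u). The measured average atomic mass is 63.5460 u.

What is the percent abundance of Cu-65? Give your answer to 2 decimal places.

With x = fraction of Cu-63 (so Cu-65 is 1 − x):
62.9296·x + 64.9278·(1 − x) = 63.5460
(62.9296 − 64.9278)·x = 63.5460 − 64.9278
x = -1.3818 / -1.9982 = 0.69152 → 69.15% Cu-63, 30.85% Cu-65.

30.85%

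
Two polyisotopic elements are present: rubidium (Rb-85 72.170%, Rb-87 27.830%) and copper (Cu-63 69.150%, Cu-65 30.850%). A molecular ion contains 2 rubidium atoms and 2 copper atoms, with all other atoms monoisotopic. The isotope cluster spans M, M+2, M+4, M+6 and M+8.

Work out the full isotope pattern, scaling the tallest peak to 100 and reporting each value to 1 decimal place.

Rubidium pattern (n=2): 0.52085089 : 0.40169822 : 0.07745089
Copper pattern (n=2): 0.47817225 : 0.4266555 : 0.09517225
Convolve the two distributions (both contribute in 2-u steps):
  M: 0.52085089×0.47817225 = 0.249056
  M+2: 0.52085089×0.4266555 + 0.40169822×0.47817225 = 0.414305
  M+4: 0.52085089×0.09517225 + 0.40169822×0.4266555 + 0.07745089×0.47817225 = 0.257992
  M+6: 0.40169822×0.09517225 + 0.07745089×0.4266555 = 0.071275
  M+8: 0.07745089×0.09517225 = 0.007371
Scale to base peak (0.414305) = 100: 60.1 : 100.0 : 62.3 : 17.2 : 1.8

60.1 : 100.0 : 62.3 : 17.2 : 1.8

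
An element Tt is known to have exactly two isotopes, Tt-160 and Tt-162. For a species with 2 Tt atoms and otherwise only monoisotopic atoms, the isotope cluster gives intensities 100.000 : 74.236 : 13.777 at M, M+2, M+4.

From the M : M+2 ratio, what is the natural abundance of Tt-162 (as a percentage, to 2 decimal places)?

Let p = fractional abundance of Tt-160. I(M+2)/I(M) = [C(2,1)·p^1·(1−p)] / p^2 = 2·(1−p)/p = 74.236/100.000 = 0.7424
(1−p)/p = 0.7424/2 = 0.3712  ⇒  p = 1/(1 + 0.3712) = 0.7293
Tt-160: 72.93%, Tt-162: 27.07%.

27.07%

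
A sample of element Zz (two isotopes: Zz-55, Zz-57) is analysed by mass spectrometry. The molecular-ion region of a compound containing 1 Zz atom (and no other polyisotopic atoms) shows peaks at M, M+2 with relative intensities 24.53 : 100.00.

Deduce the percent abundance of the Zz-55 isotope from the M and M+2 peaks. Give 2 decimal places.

Let p = fractional abundance of Zz-55. I(M+2)/I(M) = [C(1,1)·p^0·(1−p)] / p^1 = 1·(1−p)/p = 100.00/24.53 = 4.0766
(1−p)/p = 4.0766/1 = 4.0766  ⇒  p = 1/(1 + 4.0766) = 0.1970
Zz-55: 19.70%, Zz-57: 80.30%.

19.70%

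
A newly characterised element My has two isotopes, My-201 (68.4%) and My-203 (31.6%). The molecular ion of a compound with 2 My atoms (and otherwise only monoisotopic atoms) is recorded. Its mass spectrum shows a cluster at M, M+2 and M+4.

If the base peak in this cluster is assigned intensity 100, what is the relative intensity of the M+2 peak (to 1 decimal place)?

92.4

Binomial terms of (0.684 + 0.316)^2: M 0.4679, M+2 0.4323, M+4 0.0999 → M is the base peak.
P(M) = C(2,0) × 0.684^2 × 0.316^0 = 1 × 0.467856 × 1.0000 = 0.467856 (base)
P(M+2) = C(2,1) × 0.684^1 × 0.316^1 = 2 × 0.6840 × 0.3160 = 0.432288
Relative intensity = 0.432288 / 0.467856 × 100 = 92.4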